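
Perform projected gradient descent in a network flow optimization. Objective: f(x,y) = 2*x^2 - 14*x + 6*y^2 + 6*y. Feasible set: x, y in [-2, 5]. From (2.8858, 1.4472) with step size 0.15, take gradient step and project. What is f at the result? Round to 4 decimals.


Step 1: Compute gradient at (2.8858, 1.4472).
grad_x = 2*2*2.8858 - 14 = -2.4568
grad_y = 2*6*1.4472 + 6 = 23.3664
Step 2: Gradient step.
x_raw = 2.8858 - 0.15*-2.4568 = 3.2543
y_raw = 1.4472 - 0.15*23.3664 = -2.0578
Step 3: Project onto [-2, 5].
x_proj = clip(3.2543) = 3.2543
y_proj = clip(-2.0578) = -2.0
Step 4: Evaluate f.
f(3.2543, -2.0) = -12.3793


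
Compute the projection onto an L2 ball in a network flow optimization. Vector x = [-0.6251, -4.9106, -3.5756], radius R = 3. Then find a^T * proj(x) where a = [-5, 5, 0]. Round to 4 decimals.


Step 1: Compute ||x|| (intermediates to 6 decimals).
||x|| = sqrt((-0.6251)^2 + (-4.9106)^2 + (-3.5756)^2) = 6.106526
Step 2: Project.
Since ||x|| > R, scale = R/||x|| = 3/6.106526 = 0.491278, proj(x) = scale * x
proj(x) = [-0.307098, -2.41247, -1.756614]
Step 3: Dot product.
a^T * proj(x) = -5*(-0.307098) + 5*(-2.41247) + 0*(-1.756614) = -10.5269


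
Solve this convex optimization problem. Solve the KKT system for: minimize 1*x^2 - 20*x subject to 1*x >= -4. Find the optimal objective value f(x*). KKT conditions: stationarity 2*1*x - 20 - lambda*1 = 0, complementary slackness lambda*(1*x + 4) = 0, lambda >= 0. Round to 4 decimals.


Step 1: Try lambda = 0 (constraint inactive).
Stationarity: 2*1*x - 20 = 0
x* = 20/(2*1) = 10.0
Check constraint: 1*10.0 = 10.0 >= -4 -- satisfied.
Step 2: Compute optimal value.
f(x*) = 1*10.0^2 - 20*10.0 = -100.0


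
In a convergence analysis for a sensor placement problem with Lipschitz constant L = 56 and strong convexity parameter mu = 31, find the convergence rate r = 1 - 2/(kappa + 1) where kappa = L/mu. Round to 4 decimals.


Step 1: Compute the condition number.
kappa = L/mu = 56/31 = 1.8065
Step 2: Compute the convergence rate.
r = 1 - 2/(kappa + 1) = 1 - 2*mu/(L + mu) = (L - mu)/(L + mu) = 25/87 = 0.2874


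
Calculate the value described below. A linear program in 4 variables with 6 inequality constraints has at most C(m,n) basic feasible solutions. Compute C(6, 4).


Each vertex corresponds to some choice of n active constraints out of m, so the number of vertices is at most C(m, n) = m! / (n!(m-n)!).
m = 6, n = 4
Numerator: 6 * 5 * 4 * 3
Denominator: 4! = 24
C(6, 4) = 15


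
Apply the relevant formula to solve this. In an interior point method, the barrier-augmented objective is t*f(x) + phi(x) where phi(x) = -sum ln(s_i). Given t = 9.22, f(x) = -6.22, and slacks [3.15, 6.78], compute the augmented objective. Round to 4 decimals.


Step 1: Compute log-barrier.
ln values: [1.1474, 1.914]
phi = -(1.1474 + 1.914) = -3.0614
Step 2: Compute augmented objective.
t*f(x) = 9.22*-6.22 = -57.3484
Total = -57.3484 - 3.0614 = -60.4098


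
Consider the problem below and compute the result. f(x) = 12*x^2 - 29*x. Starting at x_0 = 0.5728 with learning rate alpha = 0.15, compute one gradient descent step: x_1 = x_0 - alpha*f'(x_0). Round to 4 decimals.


We compute the gradient at x_0 and apply the update.
f'(x) = 24*x - 29
f'(0.5728) = 24*0.5728 - 29 = -15.2528
x_1 = 0.5728 - 0.15*-15.2528 = 2.8607


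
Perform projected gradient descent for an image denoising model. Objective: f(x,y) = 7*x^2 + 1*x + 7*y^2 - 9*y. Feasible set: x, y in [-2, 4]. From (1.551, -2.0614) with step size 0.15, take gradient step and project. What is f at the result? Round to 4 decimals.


Step 1: Compute gradient at (1.551, -2.0614).
grad_x = 2*7*1.551 + 1 = 22.714
grad_y = 2*7*-2.0614 - 9 = -37.8596
Step 2: Gradient step.
x_raw = 1.551 - 0.15*22.714 = -1.8561
y_raw = -2.0614 - 0.15*-37.8596 = 3.6175
Step 3: Project onto [-2, 4].
x_proj = clip(-1.8561) = -1.8561
y_proj = clip(3.6175) = 3.6175
Step 4: Evaluate f.
f(-1.8561, 3.6175) = 81.308


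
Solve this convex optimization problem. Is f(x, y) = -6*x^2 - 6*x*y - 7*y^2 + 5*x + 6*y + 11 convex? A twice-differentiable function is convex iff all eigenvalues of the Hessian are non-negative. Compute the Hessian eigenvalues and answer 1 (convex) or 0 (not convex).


The Hessian of f(x,y) = -6*x^2 - 6*x*y - 7*y^2 + 5*x + 6*y + 11 is:
H = [[-12, -6], [-6, -14]]
Trace = -12 - 14 = -26
Determinant = -12*-14 - (-6)^2 = 132
Discriminant = (-26)^2 - 4*132 = 148.0
Eigenvalues: lambda_1 = -19.0828, lambda_2 = -6.9172
The function is not convex.

0


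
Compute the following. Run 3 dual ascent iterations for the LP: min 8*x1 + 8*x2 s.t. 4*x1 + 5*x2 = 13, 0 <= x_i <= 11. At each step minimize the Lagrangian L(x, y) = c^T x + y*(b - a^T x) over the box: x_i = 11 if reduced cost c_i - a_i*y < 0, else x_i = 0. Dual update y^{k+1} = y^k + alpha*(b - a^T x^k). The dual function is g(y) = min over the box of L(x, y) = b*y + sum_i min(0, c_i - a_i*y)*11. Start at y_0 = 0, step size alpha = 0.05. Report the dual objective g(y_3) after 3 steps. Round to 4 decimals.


Dual ascent for LP: min 8*x1 + 8*x2, 4*x1 + 5*x2 = 13, 0 <= x_i <= 11
Step 1: y^k = 0.0, reduced costs: (8.0, 8.0)
  x^k = (0.0, 0.0), subgradient = b - a^T x = 13.0
  y^{k+1} = 0.0 + 0.05*13.0 = 0.65
Step 2: y^k = 0.65, reduced costs: (5.4, 4.75)
  x^k = (0.0, 0.0), subgradient = b - a^T x = 13.0
  y^{k+1} = 0.65 + 0.05*13.0 = 1.3
Step 3: y^k = 1.3, reduced costs: (2.8, 1.5)
  x^k = (0.0, 0.0), subgradient = b - a^T x = 13.0
  y^{k+1} = 1.3 + 0.05*13.0 = 1.95
Dual objective at y_3 = 1.95: reduced costs (0.2, -1.75), box minimizer x = (0.0, 11.0)
g(y_3) = b*y + (c1 - a1*y)*x1 + (c2 - a2*y)*x2 = 13*1.95 + 0.2*0.0 + (-1.75)*11.0 = 25.35 + 0.0 - 19.25 = 6.1


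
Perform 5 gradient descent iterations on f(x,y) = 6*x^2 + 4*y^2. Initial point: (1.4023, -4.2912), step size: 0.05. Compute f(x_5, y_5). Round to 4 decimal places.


Gradient descent on f(x,y) = 6*x^2 + 4*y^2.
Starting point: (1.4023, -4.2912), alpha = 0.05
Step 1: grad_x = 2*6*1.4023 = 16.8276, grad_y = 2*4*-4.2912 = -34.3296
  x_1 = 1.4023 - 0.05*16.8276 = 0.5609
  y_1 = -4.2912 - 0.05*-34.3296 = -2.5747
Step 2: grad_x = 2*6*0.5609 = 6.731, grad_y = 2*4*-2.5747 = -20.5978
  x_2 = 0.5609 - 0.05*6.731 = 0.2244
  y_2 = -2.5747 - 0.05*-20.5978 = -1.5448
Step 3: grad_x = 2*6*0.2244 = 2.6924, grad_y = 2*4*-1.5448 = -12.3587
  x_3 = 0.2244 - 0.05*2.6924 = 0.0897
  y_3 = -1.5448 - 0.05*-12.3587 = -0.9269
Step 4: grad_x = 2*6*0.0897 = 1.077, grad_y = 2*4*-0.9269 = -7.4152
  x_4 = 0.0897 - 0.05*1.077 = 0.0359
  y_4 = -0.9269 - 0.05*-7.4152 = -0.5561
Step 5: grad_x = 2*6*0.0359 = 0.4308, grad_y = 2*4*-0.5561 = -4.4491
  x_5 = 0.0359 - 0.05*0.4308 = 0.0144
  y_5 = -0.5561 - 0.05*-4.4491 = -0.3337
f(0.0144, -0.3337) = 6*0.0144^2 + 4*(-0.3337)^2 = 0.4466


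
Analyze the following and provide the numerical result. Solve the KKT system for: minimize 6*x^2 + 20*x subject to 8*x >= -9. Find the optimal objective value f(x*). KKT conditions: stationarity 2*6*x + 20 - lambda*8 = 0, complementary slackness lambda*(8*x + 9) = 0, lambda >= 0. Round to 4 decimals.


Step 1: Try lambda = 0 (constraint inactive).
x_unc = -20/(2*6) = -1.6667
Check: 8*-1.6667 = -13.3336 < -9 -- violated!
Step 2: Constraint must be active: 8*x = -9
x* = -9/8 = -1.125
lambda = (2*6*(-1.125) + 20)/8 = 0.8125
Step 3: Compute optimal value.
f(x*) = 6*(-1.125)^2 + 20*(-1.125) = -14.9063


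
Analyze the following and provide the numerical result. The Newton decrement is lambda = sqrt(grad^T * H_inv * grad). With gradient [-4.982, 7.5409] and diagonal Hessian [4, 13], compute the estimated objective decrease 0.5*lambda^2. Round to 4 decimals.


Step 1: H is diagonal, so H^(-1) * g = [-1.2455, 0.5801].
Step 2: g^T H^(-1) g = sum_i g_i^2 / H_ii
  = (-4.982)^2/4 + (7.5409)^2/13
  = 6.2051 + 4.3742 = 10.5793
Step 3: Objective decrease = 0.5 * g^T H^(-1) g = 5.2897


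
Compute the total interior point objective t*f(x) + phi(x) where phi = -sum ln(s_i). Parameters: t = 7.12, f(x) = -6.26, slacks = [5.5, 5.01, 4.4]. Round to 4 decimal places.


Step 1: Compute log-barrier.
ln values: [1.7047, 1.6114, 1.4816]
phi = -(1.7047 + 1.6114 + 1.4816) = -4.7978
Step 2: Compute augmented objective.
t*f(x) = 7.12*-6.26 = -44.5712
Total = -44.5712 - 4.7978 = -49.369


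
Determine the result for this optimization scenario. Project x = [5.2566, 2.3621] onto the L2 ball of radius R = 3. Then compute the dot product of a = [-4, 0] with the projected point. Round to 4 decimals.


Step 1: Compute ||x|| (intermediates to 6 decimals).
||x|| = sqrt(5.2566^2 + 2.3621^2) = 5.76293
Step 2: Project.
Since ||x|| > R, scale = R/||x|| = 3/5.76293 = 0.520569, proj(x) = scale * x
proj(x) = [2.736423, 1.229636]
Step 3: Dot product.
a^T * proj(x) = -4*2.736423 + 0*1.229636 = -10.9457


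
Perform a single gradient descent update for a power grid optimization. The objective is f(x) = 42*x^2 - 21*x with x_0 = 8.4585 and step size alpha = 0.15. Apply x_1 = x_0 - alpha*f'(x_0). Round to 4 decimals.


We compute the gradient at x_0 and apply the update.
f'(x) = 84*x - 21
f'(8.4585) = 84*8.4585 - 21 = 689.514
x_1 = 8.4585 - 0.15*689.514 = -94.9686


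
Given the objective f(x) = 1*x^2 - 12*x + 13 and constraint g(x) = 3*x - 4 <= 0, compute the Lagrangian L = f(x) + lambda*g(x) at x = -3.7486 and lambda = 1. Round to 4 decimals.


Step 1: Evaluate f(x).
f(-3.7486) = 1*(-3.7486)^2 - 12*(-3.7486) + 13 = 72.0352
Step 2: Evaluate g(x).
g(-3.7486) = 3*-3.7486 - 4 = -15.2458
Step 3: Compute Lagrangian.
L = 72.0352 + 1*-15.2458 = 56.7894


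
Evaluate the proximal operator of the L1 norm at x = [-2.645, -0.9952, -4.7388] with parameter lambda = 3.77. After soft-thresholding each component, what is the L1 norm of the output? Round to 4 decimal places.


Soft-thresholding with lambda = 3.77:
prox(-2.645) = sign(-2.645)*max(|-2.645| - 3.77, 0) = 0.0
prox(-0.9952) = sign(-0.9952)*max(|-0.9952| - 3.77, 0) = 0.0
prox(-4.7388) = sign(-4.7388)*max(|-4.7388| - 3.77, 0) = -0.9688
prox(x) = [0.0, 0.0, -0.9688]
||prox(x)||_1 = 0.0 + 0.0 + 0.9688 = 0.9688


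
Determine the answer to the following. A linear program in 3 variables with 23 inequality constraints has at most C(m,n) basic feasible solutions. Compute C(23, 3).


Each vertex corresponds to some choice of n active constraints out of m, so the number of vertices is at most C(m, n) = m! / (n!(m-n)!).
m = 23, n = 3
Numerator: 23 * 22 * 21
Denominator: 3! = 6
C(23, 3) = 1771


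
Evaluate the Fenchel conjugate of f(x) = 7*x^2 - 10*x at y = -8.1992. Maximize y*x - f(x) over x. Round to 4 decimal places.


f*(y) = sup_x {y*x - a*x^2 - b*x} = sup_x {(y-b)*x - a*x^2}
FOC: (y - b) - 2a*x = 0 => x* = (y - b)/(2a)
x* = (-8.1992 + 10)/(2*7) = 0.1286
f*(-8.1992) = (y-b)^2/(4a) = (-8.1992 + 10)^2/(4*7)
= 3.2429/28 = 0.1158


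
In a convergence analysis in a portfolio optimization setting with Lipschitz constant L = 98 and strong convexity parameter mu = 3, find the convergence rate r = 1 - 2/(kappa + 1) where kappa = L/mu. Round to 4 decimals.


Step 1: Compute the condition number.
kappa = L/mu = 98/3 = 32.6667
Step 2: Compute the convergence rate.
r = 1 - 2/(kappa + 1) = 1 - 2*mu/(L + mu) = (L - mu)/(L + mu) = 95/101 = 0.9406


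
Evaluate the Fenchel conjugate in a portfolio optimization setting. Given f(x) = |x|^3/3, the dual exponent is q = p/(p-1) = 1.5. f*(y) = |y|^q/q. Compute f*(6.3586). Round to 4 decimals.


The conjugate exponent q satisfies 1/p + 1/q = 1.
p = 3, so q = 3/(3 - 1) = 1.5
|y|^q = 6.3586^1.5 = 16.034
f*(6.3586) = 16.034 / 1.5 = 10.6893


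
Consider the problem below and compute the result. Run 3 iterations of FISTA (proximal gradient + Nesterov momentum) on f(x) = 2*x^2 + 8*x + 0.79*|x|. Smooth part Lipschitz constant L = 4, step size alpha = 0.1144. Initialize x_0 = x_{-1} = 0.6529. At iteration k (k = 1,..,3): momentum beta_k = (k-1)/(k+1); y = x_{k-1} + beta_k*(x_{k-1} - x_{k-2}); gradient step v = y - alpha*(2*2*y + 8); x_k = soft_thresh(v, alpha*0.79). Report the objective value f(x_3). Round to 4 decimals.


FISTA on f(x) = 2*x^2 + 8*x + 0.79*|x|
L = 4, alpha = 0.1144
Iteration 1: beta = 0.0, y = 0.6529 + 0.0*(0.6529 - 0.6529) = 0.6529
  grad(y) = 10.6116, v = y - alpha*grad = -0.5611
  prox(v) = soft_thresh(-0.5611, 0.0904) = -0.4707
Iteration 2: beta = 0.3333, y = -0.4707 + 0.3333*(-0.4707 - 0.6529) = -0.8452
  grad(y) = 4.6191, v = y - alpha*grad = -1.3736
  prox(v) = soft_thresh(-1.3736, 0.0904) = -1.2833
Iteration 3: beta = 0.5, y = -1.2833 + 0.5*(-1.2833 + 0.4707) = -1.6896
  grad(y) = 1.2417, v = y - alpha*grad = -1.8316
  prox(v) = soft_thresh(-1.8316, 0.0904) = -1.7412
f(x_3) = 2*(-1.7412)^2 + 8*(-1.7412) + 0.79*|-1.7412| = -6.4905


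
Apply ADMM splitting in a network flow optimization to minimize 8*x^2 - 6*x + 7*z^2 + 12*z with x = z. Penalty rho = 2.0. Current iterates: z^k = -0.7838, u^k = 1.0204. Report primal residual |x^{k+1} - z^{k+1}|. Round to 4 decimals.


ADMM iteration with rho = 2.0, z^k = -0.7838, u^k = 1.0204
Step 1: x-update.
Minimize 8*x^2 - 6*x + (2.0/2)*(x + 0.7838 + 1.0204)^2
FOC: (2*8 + 2.0)*x = 6 + 2.0*(-0.7838 - 1.0204)
x^{k+1} = 0.1329
Step 2: z-update.
Minimize 7*z^2 + 12*z + (2.0/2)*(0.1329 - z + 1.0204)^2
FOC: (2*7 + 2.0)*z = -12 + 2.0*(0.1329 + 1.0204)
z^{k+1} = -0.6058
Step 3: u-update.
u^{k+1} = 1.0204 + 0.1329 + 0.6058 = 1.7591
Step 4: Primal residual = |0.1329 + 0.6058| = 0.7387


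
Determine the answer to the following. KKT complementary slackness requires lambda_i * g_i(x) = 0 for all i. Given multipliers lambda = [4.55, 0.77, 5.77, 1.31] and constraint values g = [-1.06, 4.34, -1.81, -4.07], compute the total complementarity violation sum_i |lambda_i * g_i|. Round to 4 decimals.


KKT complementary slackness check:
lambda_1 * g_1 = 4.55 * -1.06 = -4.823
lambda_2 * g_2 = 0.77 * 4.34 = 3.3418
lambda_3 * g_3 = 5.77 * -1.81 = -10.4437
lambda_4 * g_4 = 1.31 * -4.07 = -5.3317
Total violation = 4.823 + 3.3418 + 10.4437 + 5.3317 = 23.9402


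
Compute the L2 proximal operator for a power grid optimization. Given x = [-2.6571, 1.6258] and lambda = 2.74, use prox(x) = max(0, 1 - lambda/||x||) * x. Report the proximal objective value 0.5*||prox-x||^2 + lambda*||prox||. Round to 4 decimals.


Step 1: Compute ||x||.
||x|| = 3.115
Step 2: Compute scaling factor.
scale = max(0, 1 - 2.74/3.115) = 0.1204
Step 3: prox(x) = [-0.3199, 0.1957]
||prox(x)|| = 0.375
Step 4: Proximal objective.
0.5*||prox-x||^2 = 3.7538
lambda*||prox|| = 1.0275
Total = 4.7814


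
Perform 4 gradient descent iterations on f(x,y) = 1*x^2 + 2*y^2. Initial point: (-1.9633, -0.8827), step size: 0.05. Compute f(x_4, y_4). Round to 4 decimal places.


Gradient descent on f(x,y) = 1*x^2 + 2*y^2.
Starting point: (-1.9633, -0.8827), alpha = 0.05
Step 1: grad_x = 2*1*-1.9633 = -3.9266, grad_y = 2*2*-0.8827 = -3.5308
  x_1 = -1.9633 - 0.05*-3.9266 = -1.767
  y_1 = -0.8827 - 0.05*-3.5308 = -0.7062
Step 2: grad_x = 2*1*-1.767 = -3.5339, grad_y = 2*2*-0.7062 = -2.8246
  x_2 = -1.767 - 0.05*-3.5339 = -1.5903
  y_2 = -0.7062 - 0.05*-2.8246 = -0.5649
Step 3: grad_x = 2*1*-1.5903 = -3.1805, grad_y = 2*2*-0.5649 = -2.2597
  x_3 = -1.5903 - 0.05*-3.1805 = -1.4312
  y_3 = -0.5649 - 0.05*-2.2597 = -0.4519
Step 4: grad_x = 2*1*-1.4312 = -2.8625, grad_y = 2*2*-0.4519 = -1.8078
  x_4 = -1.4312 - 0.05*-2.8625 = -1.2881
  y_4 = -0.4519 - 0.05*-1.8078 = -0.3616
f(-1.2881, -0.3616) = 1*(-1.2881)^2 + 2*(-0.3616)^2 = 1.9207


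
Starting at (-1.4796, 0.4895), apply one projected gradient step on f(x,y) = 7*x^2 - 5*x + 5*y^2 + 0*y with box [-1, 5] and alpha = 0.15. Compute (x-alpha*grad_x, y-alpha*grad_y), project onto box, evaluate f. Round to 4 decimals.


Step 1: Compute gradient at (-1.4796, 0.4895).
grad_x = 2*7*-1.4796 - 5 = -25.7144
grad_y = 2*5*0.4895 + 0 = 4.895
Step 2: Gradient step.
x_raw = -1.4796 - 0.15*-25.7144 = 2.3776
y_raw = 0.4895 - 0.15*4.895 = -0.2448
Step 3: Project onto [-1, 5].
x_proj = clip(2.3776) = 2.3776
y_proj = clip(-0.2448) = -0.2448
Step 4: Evaluate f.
f(2.3776, -0.2448) = 27.9813


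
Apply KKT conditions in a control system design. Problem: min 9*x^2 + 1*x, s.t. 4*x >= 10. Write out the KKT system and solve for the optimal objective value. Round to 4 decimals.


Step 1: Try lambda = 0 (constraint inactive).
x_unc = -1/(2*9) = -0.0556
Check: 4*-0.0556 = -0.2224 < 10 -- violated!
Step 2: Constraint must be active: 4*x = 10
x* = 10/4 = 2.5
lambda = (2*9*2.5 + 1)/4 = 11.5
Step 3: Compute optimal value.
f(x*) = 9*2.5^2 + 1*2.5 = 58.75


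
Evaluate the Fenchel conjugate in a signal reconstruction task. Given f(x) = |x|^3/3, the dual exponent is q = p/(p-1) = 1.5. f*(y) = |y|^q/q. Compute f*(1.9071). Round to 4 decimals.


The conjugate exponent q satisfies 1/p + 1/q = 1.
p = 3, so q = 3/(3 - 1) = 1.5
|y|^q = 1.9071^1.5 = 2.6337
f*(1.9071) = 2.6337 / 1.5 = 1.7558


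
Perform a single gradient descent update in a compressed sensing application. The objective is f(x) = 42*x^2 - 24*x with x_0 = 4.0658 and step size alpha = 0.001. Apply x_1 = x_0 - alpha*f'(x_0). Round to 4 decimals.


We compute the gradient at x_0 and apply the update.
f'(x) = 84*x - 24
f'(4.0658) = 84*4.0658 - 24 = 317.5272
x_1 = 4.0658 - 0.001*317.5272 = 3.7483


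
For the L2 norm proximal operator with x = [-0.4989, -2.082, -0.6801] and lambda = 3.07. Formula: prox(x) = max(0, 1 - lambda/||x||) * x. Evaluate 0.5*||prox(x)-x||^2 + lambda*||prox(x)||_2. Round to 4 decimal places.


Step 1: Compute ||x||.
||x|| = 2.2464
Step 2: Compute scaling factor.
scale = max(0, 1 - 3.07/2.2464) = 0.0
Step 3: prox(x) = [-0.0, -0.0, -0.0]
||prox(x)|| = 0.0
Step 4: Proximal objective.
0.5*||prox-x||^2 = 2.5231
lambda*||prox|| = 0.0
Total = 2.5231


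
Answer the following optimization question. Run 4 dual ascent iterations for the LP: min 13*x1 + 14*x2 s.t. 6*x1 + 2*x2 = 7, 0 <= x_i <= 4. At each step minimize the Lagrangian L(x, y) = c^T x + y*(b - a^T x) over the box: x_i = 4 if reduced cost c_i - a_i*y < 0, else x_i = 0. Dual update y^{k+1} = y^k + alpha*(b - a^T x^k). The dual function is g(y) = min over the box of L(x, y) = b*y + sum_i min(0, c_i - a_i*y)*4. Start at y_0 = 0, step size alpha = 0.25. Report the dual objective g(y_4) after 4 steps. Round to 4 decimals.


Dual ascent for LP: min 13*x1 + 14*x2, 6*x1 + 2*x2 = 7, 0 <= x_i <= 4
Step 1: y^k = 0.0, reduced costs: (13.0, 14.0)
  x^k = (0.0, 0.0), subgradient = b - a^T x = 7.0
  y^{k+1} = 0.0 + 0.25*7.0 = 1.75
Step 2: y^k = 1.75, reduced costs: (2.5, 10.5)
  x^k = (0.0, 0.0), subgradient = b - a^T x = 7.0
  y^{k+1} = 1.75 + 0.25*7.0 = 3.5
Step 3: y^k = 3.5, reduced costs: (-8.0, 7.0)
  x^k = (4.0, 0.0), subgradient = b - a^T x = -17.0
  y^{k+1} = 3.5 + 0.25*-17.0 = -0.75
Step 4: y^k = -0.75, reduced costs: (17.5, 15.5)
  x^k = (0.0, 0.0), subgradient = b - a^T x = 7.0
  y^{k+1} = -0.75 + 0.25*7.0 = 1.0
Dual objective at y_4 = 1.0: reduced costs (7.0, 12.0), box minimizer x = (0.0, 0.0)
g(y_4) = b*y + (c1 - a1*y)*x1 + (c2 - a2*y)*x2 = 7*1.0 + 7.0*0.0 + 12.0*0.0 = 7.0 + 0.0 + 0.0 = 7.0


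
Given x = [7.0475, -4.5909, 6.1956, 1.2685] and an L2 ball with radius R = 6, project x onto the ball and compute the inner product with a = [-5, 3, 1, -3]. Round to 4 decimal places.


Step 1: Compute ||x|| (intermediates to 6 decimals).
||x|| = sqrt(7.0475^2 + (-4.5909)^2 + 6.1956^2 + 1.2685^2) = 10.523221
Step 2: Project.
Since ||x|| > R, scale = R/||x|| = 6/10.523221 = 0.570168, proj(x) = scale * x
proj(x) = [4.018259, -2.617584, 3.532533, 0.723258]
Step 3: Dot product.
a^T * proj(x) = -5*4.018259 + 3*(-2.617584) + 1*3.532533 - 3*0.723258 = -26.5813


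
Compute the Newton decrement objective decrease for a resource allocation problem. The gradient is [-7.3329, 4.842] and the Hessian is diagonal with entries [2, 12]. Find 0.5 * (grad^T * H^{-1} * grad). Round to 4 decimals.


Step 1: H is diagonal, so H^(-1) * g = [-3.6665, 0.4035].
Step 2: g^T H^(-1) g = sum_i g_i^2 / H_ii
  = (-7.3329)^2/2 + (4.842)^2/12
  = 26.8857 + 1.9537 = 28.8395
Step 3: Objective decrease = 0.5 * g^T H^(-1) g = 14.4197


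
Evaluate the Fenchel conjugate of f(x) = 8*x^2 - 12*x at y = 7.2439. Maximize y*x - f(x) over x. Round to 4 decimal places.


f*(y) = sup_x {y*x - a*x^2 - b*x} = sup_x {(y-b)*x - a*x^2}
FOC: (y - b) - 2a*x = 0 => x* = (y - b)/(2a)
x* = (7.2439 + 12)/(2*8) = 1.2027
f*(7.2439) = (y-b)^2/(4a) = (7.2439 + 12)^2/(4*8)
= 370.3277/32 = 11.5727


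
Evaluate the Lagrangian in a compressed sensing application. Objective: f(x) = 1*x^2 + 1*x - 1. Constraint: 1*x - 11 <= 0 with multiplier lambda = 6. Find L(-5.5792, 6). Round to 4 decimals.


Step 1: Evaluate f(x).
f(-5.5792) = 1*(-5.5792)^2 + 1*(-5.5792) - 1 = 24.5483
Step 2: Evaluate g(x).
g(-5.5792) = 1*-5.5792 - 11 = -16.5792
Step 3: Compute Lagrangian.
L = 24.5483 + 6*-16.5792 = -74.9269


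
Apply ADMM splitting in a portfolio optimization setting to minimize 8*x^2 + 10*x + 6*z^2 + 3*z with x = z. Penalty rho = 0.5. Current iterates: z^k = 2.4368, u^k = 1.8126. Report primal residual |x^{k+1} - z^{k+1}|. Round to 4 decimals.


ADMM iteration with rho = 0.5, z^k = 2.4368, u^k = 1.8126
Step 1: x-update.
Minimize 8*x^2 + 10*x + (0.5/2)*(x - 2.4368 + 1.8126)^2
FOC: (2*8 + 0.5)*x = -10 + 0.5*(2.4368 - 1.8126)
x^{k+1} = -0.5871
Step 2: z-update.
Minimize 6*z^2 + 3*z + (0.5/2)*(-0.5871 - z + 1.8126)^2
FOC: (2*6 + 0.5)*z = -3 + 0.5*(-0.5871 + 1.8126)
z^{k+1} = -0.191
Step 3: u-update.
u^{k+1} = 1.8126 - 0.5871 + 0.191 = 1.4164
Step 4: Primal residual = |-0.5871 + 0.191| = 0.3962


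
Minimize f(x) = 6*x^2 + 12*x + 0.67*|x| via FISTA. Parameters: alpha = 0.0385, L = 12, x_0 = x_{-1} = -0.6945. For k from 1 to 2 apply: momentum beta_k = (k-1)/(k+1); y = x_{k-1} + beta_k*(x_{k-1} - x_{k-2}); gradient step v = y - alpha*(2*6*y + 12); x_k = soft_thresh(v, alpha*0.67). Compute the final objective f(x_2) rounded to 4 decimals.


FISTA on f(x) = 6*x^2 + 12*x + 0.67*|x|
L = 12, alpha = 0.0385
Iteration 1: beta = 0.0, y = -0.6945 + 0.0*(-0.6945 + 0.6945) = -0.6945
  grad(y) = 3.666, v = y - alpha*grad = -0.8356
  prox(v) = soft_thresh(-0.8356, 0.0258) = -0.8098
Iteration 2: beta = 0.3333, y = -0.8098 + 0.3333*(-0.8098 + 0.6945) = -0.8483
  grad(y) = 1.8205, v = y - alpha*grad = -0.9184
  prox(v) = soft_thresh(-0.9184, 0.0258) = -0.8926
f(x_2) = 6*(-0.8926)^2 + 12*(-0.8926) + 0.67*|-0.8926| = -5.3327


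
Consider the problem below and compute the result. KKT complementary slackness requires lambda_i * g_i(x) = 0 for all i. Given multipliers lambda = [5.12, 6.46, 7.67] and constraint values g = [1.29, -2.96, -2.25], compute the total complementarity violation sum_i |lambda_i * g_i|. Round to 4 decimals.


KKT complementary slackness check:
lambda_1 * g_1 = 5.12 * 1.29 = 6.6048
lambda_2 * g_2 = 6.46 * -2.96 = -19.1216
lambda_3 * g_3 = 7.67 * -2.25 = -17.2575
Total violation = 6.6048 + 19.1216 + 17.2575 = 42.9839


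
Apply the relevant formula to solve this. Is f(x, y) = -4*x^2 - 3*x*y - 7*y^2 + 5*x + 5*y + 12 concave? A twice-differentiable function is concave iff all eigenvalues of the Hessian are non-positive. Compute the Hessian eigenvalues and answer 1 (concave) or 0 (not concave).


The Hessian of f(x,y) = -4*x^2 - 3*x*y - 7*y^2 + 5*x + 5*y + 12 is:
H = [[-8, -3], [-3, -14]]
Trace = -8 - 14 = -22
Determinant = -8*-14 - (-3)^2 = 103
Discriminant = (-22)^2 - 4*103 = 72.0
Eigenvalues: lambda_1 = -15.2426, lambda_2 = -6.7574
The function is concave.

1


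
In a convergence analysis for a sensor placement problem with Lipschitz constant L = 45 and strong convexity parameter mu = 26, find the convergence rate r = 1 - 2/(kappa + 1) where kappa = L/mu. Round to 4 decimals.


Step 1: Compute the condition number.
kappa = L/mu = 45/26 = 1.7308
Step 2: Compute the convergence rate.
r = 1 - 2/(kappa + 1) = 1 - 2*mu/(L + mu) = (L - mu)/(L + mu) = 19/71 = 0.2676


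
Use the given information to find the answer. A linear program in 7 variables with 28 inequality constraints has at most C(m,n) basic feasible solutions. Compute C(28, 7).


Each vertex corresponds to some choice of n active constraints out of m, so the number of vertices is at most C(m, n) = m! / (n!(m-n)!).
m = 28, n = 7
Numerator: 28 * 27 * 26 * 25 * 24 * 23 * 22
Denominator: 7! = 5040
C(28, 7) = 1184040


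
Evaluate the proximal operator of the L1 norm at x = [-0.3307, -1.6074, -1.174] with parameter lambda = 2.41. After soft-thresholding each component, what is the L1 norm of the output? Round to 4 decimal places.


Soft-thresholding with lambda = 2.41:
prox(-0.3307) = sign(-0.3307)*max(|-0.3307| - 2.41, 0) = 0.0
prox(-1.6074) = sign(-1.6074)*max(|-1.6074| - 2.41, 0) = 0.0
prox(-1.174) = sign(-1.174)*max(|-1.174| - 2.41, 0) = 0.0
prox(x) = [0.0, 0.0, 0.0]
||prox(x)||_1 = 0.0 + 0.0 + 0.0 = 0.0


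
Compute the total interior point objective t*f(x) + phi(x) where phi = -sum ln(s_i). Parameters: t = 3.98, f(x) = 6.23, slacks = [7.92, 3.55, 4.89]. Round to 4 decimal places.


Step 1: Compute log-barrier.
ln values: [2.0694, 1.2669, 1.5872]
phi = -(2.0694 + 1.2669 + 1.5872) = -4.9235
Step 2: Compute augmented objective.
t*f(x) = 3.98*6.23 = 24.7954
Total = 24.7954 - 4.9235 = 19.8719


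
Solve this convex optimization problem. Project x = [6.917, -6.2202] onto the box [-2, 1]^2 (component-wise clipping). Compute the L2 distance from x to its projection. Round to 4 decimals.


Project each component onto [-2, 1].
clip(6.917) = 1.0, clip(-6.2202) = -2.0
Projection = [1.0, -2.0]
Squared diffs: [35.0109, 17.8101]
Distance = sqrt(52.821) = 7.2678


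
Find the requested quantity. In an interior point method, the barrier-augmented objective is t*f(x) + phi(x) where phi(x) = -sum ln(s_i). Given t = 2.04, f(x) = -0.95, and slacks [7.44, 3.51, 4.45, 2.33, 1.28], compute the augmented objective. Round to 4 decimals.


Step 1: Compute log-barrier.
ln values: [2.0069, 1.2556, 1.4929, 0.8459, 0.2469]
phi = -(2.0069 + 1.2556 + 1.4929 + 0.8459 + 0.2469) = -5.8481
Step 2: Compute augmented objective.
t*f(x) = 2.04*-0.95 = -1.938
Total = -1.938 - 5.8481 = -7.7861


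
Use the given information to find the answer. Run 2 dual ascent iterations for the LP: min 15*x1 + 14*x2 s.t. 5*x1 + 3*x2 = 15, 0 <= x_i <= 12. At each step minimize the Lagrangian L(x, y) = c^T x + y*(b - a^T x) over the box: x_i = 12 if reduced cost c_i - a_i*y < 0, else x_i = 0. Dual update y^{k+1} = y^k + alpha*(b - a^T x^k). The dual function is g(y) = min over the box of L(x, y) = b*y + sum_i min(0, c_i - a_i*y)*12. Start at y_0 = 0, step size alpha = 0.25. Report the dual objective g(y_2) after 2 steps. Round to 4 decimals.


Dual ascent for LP: min 15*x1 + 14*x2, 5*x1 + 3*x2 = 15, 0 <= x_i <= 12
Step 1: y^k = 0.0, reduced costs: (15.0, 14.0)
  x^k = (0.0, 0.0), subgradient = b - a^T x = 15.0
  y^{k+1} = 0.0 + 0.25*15.0 = 3.75
Step 2: y^k = 3.75, reduced costs: (-3.75, 2.75)
  x^k = (12.0, 0.0), subgradient = b - a^T x = -45.0
  y^{k+1} = 3.75 + 0.25*-45.0 = -7.5
Dual objective at y_2 = -7.5: reduced costs (52.5, 36.5), box minimizer x = (0.0, 0.0)
g(y_2) = b*y + (c1 - a1*y)*x1 + (c2 - a2*y)*x2 = 15*(-7.5) + 52.5*0.0 + 36.5*0.0 = -112.5 + 0.0 + 0.0 = -112.5


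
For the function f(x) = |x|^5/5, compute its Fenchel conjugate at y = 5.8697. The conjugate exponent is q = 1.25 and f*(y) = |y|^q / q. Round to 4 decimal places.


The conjugate exponent q satisfies 1/p + 1/q = 1.
p = 5, so q = 5/(5 - 1) = 1.25
|y|^q = 5.8697^1.25 = 9.1363
f*(5.8697) = 9.1363 / 1.25 = 7.309


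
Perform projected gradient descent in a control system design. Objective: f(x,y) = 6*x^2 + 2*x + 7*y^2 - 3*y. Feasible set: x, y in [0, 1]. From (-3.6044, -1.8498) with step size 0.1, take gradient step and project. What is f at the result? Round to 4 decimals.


Step 1: Compute gradient at (-3.6044, -1.8498).
grad_x = 2*6*-3.6044 + 2 = -41.2528
grad_y = 2*7*-1.8498 - 3 = -28.8972
Step 2: Gradient step.
x_raw = -3.6044 - 0.1*-41.2528 = 0.5209
y_raw = -1.8498 - 0.1*-28.8972 = 1.0399
Step 3: Project onto [0, 1].
x_proj = clip(0.5209) = 0.5209
y_proj = clip(1.0399) = 1.0
Step 4: Evaluate f.
f(0.5209, 1.0) = 6.6697


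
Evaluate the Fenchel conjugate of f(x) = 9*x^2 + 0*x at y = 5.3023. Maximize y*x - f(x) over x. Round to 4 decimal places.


f*(y) = sup_x {y*x - a*x^2 - b*x} = sup_x {(y-b)*x - a*x^2}
FOC: (y - b) - 2a*x = 0 => x* = (y - b)/(2a)
x* = (5.3023 - 0)/(2*9) = 0.2946
f*(5.3023) = (y-b)^2/(4a) = (5.3023 - 0)^2/(4*9)
= 28.1144/36 = 0.781


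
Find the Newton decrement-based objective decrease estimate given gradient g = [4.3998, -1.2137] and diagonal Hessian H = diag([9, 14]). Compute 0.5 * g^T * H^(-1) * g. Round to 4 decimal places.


Step 1: H is diagonal, so H^(-1) * g = [0.4889, -0.0867].
Step 2: g^T H^(-1) g = sum_i g_i^2 / H_ii
  = (4.3998)^2/9 + (-1.2137)^2/14
  = 2.1509 + 0.1052 = 2.2561
Step 3: Objective decrease = 0.5 * g^T H^(-1) g = 1.1281


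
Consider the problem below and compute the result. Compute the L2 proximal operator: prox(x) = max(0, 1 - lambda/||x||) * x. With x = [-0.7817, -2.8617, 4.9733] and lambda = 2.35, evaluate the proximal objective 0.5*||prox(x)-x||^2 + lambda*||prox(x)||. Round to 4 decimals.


Step 1: Compute ||x||.
||x|| = 5.7909
Step 2: Compute scaling factor.
scale = max(0, 1 - 2.35/5.7909) = 0.5942
Step 3: prox(x) = [-0.4645, -1.7004, 2.9551]
||prox(x)|| = 3.4409
Step 4: Proximal objective.
0.5*||prox-x||^2 = 2.7613
lambda*||prox|| = 8.0861
Total = 10.8473


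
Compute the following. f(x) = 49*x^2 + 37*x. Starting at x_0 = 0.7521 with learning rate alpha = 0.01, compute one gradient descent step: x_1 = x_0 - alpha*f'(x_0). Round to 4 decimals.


We compute the gradient at x_0 and apply the update.
f'(x) = 98*x + 37
f'(0.7521) = 98*0.7521 + 37 = 110.7058
x_1 = 0.7521 - 0.01*110.7058 = -0.355


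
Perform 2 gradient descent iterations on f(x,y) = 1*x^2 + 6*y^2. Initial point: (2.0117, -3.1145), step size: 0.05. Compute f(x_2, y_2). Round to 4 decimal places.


Gradient descent on f(x,y) = 1*x^2 + 6*y^2.
Starting point: (2.0117, -3.1145), alpha = 0.05
Step 1: grad_x = 2*1*2.0117 = 4.0234, grad_y = 2*6*-3.1145 = -37.374
  x_1 = 2.0117 - 0.05*4.0234 = 1.8105
  y_1 = -3.1145 - 0.05*-37.374 = -1.2458
Step 2: grad_x = 2*1*1.8105 = 3.6211, grad_y = 2*6*-1.2458 = -14.9496
  x_2 = 1.8105 - 0.05*3.6211 = 1.6295
  y_2 = -1.2458 - 0.05*-14.9496 = -0.4983
f(1.6295, -0.4983) = 1*1.6295^2 + 6*(-0.4983)^2 = 4.1451


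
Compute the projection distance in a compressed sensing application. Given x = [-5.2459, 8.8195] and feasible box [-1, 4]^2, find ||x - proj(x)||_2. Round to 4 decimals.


Project each component onto [-1, 4].
clip(-5.2459) = -1.0, clip(8.8195) = 4.0
Projection = [-1.0, 4.0]
Squared diffs: [18.0277, 23.2276]
Distance = sqrt(41.2553) = 6.423


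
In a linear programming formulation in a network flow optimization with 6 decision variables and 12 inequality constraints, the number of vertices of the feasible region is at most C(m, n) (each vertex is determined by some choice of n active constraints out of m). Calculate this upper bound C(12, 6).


Each vertex corresponds to some choice of n active constraints out of m, so the number of vertices is at most C(m, n) = m! / (n!(m-n)!).
m = 12, n = 6
Numerator: 12 * 11 * 10 * 9 * 8 * 7
Denominator: 6! = 720
C(12, 6) = 924


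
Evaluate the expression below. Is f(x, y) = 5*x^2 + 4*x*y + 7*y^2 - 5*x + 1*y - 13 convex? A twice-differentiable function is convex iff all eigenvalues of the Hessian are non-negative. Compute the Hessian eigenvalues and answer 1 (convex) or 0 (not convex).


The Hessian of f(x,y) = 5*x^2 + 4*x*y + 7*y^2 - 5*x + 1*y - 13 is:
H = [[10, 4], [4, 14]]
Trace = 10 + 14 = 24
Determinant = 10*14 - (4)^2 = 124
Discriminant = (24)^2 - 4*124 = 80.0
Eigenvalues: lambda_1 = 7.5279, lambda_2 = 16.4721
The function is convex.

1


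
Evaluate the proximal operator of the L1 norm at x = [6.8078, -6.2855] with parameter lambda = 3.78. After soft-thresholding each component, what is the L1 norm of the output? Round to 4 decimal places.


Soft-thresholding with lambda = 3.78:
prox(6.8078) = sign(6.8078)*max(|6.8078| - 3.78, 0) = 3.0278
prox(-6.2855) = sign(-6.2855)*max(|-6.2855| - 3.78, 0) = -2.5055
prox(x) = [3.0278, -2.5055]
||prox(x)||_1 = 3.0278 + 2.5055 = 5.5333


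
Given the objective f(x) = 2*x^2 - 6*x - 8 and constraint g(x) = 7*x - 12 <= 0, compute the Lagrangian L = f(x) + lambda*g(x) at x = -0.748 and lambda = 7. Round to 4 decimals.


Step 1: Evaluate f(x).
f(-0.748) = 2*(-0.748)^2 - 6*(-0.748) - 8 = -2.393
Step 2: Evaluate g(x).
g(-0.748) = 7*-0.748 - 12 = -17.236
Step 3: Compute Lagrangian.
L = -2.393 + 7*-17.236 = -123.045


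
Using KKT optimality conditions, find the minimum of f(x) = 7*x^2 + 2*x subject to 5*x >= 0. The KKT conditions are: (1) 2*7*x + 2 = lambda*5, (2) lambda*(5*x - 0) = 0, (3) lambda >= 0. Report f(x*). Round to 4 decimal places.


Step 1: Try lambda = 0 (constraint inactive).
x_unc = -2/(2*7) = -0.1429
Check: 5*-0.1429 = -0.7145 < 0 -- violated!
Step 2: Constraint must be active: 5*x = 0
x* = 0/5 = 0.0
lambda = (2*7*0.0 + 2)/5 = 0.4
Step 3: Compute optimal value.
f(x*) = 7*0.0^2 + 2*0.0 = 0.0


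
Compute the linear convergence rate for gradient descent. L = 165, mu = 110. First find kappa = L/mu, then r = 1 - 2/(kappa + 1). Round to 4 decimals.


Step 1: Compute the condition number.
kappa = L/mu = 165/110 = 1.5
Step 2: Compute the convergence rate.
r = 1 - 2/(kappa + 1) = 1 - 2*mu/(L + mu) = (L - mu)/(L + mu) = 55/275 = 0.2


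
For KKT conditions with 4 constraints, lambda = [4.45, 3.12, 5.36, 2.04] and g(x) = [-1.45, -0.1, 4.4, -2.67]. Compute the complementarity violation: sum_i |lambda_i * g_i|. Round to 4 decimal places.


KKT complementary slackness check:
lambda_1 * g_1 = 4.45 * -1.45 = -6.4525
lambda_2 * g_2 = 3.12 * -0.1 = -0.312
lambda_3 * g_3 = 5.36 * 4.4 = 23.584
lambda_4 * g_4 = 2.04 * -2.67 = -5.4468
Total violation = 6.4525 + 0.312 + 23.584 + 5.4468 = 35.7953


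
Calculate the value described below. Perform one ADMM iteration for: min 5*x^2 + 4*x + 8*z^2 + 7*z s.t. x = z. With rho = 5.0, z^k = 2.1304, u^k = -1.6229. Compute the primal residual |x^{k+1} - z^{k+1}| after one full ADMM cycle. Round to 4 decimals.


ADMM iteration with rho = 5.0, z^k = 2.1304, u^k = -1.6229
Step 1: x-update.
Minimize 5*x^2 + 4*x + (5.0/2)*(x - 2.1304 - 1.6229)^2
FOC: (2*5 + 5.0)*x = -4 + 5.0*(2.1304 + 1.6229)
x^{k+1} = 0.9844
Step 2: z-update.
Minimize 8*z^2 + 7*z + (5.0/2)*(0.9844 - z - 1.6229)^2
FOC: (2*8 + 5.0)*z = -7 + 5.0*(0.9844 - 1.6229)
z^{k+1} = -0.4853
Step 3: u-update.
u^{k+1} = -1.6229 + 0.9844 + 0.4853 = -0.1531
Step 4: Primal residual = |0.9844 + 0.4853| = 1.4698


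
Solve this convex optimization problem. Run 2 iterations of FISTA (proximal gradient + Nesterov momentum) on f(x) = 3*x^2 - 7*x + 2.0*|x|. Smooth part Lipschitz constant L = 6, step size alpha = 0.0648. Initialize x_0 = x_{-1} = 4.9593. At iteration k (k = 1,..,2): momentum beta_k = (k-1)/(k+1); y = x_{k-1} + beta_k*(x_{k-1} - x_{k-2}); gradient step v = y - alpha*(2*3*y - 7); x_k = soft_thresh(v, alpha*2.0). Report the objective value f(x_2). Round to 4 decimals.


FISTA on f(x) = 3*x^2 - 7*x + 2.0*|x|
L = 6, alpha = 0.0648
Iteration 1: beta = 0.0, y = 4.9593 + 0.0*(4.9593 - 4.9593) = 4.9593
  grad(y) = 22.7558, v = y - alpha*grad = 3.4847
  prox(v) = soft_thresh(3.4847, 0.1296) = 3.3551
Iteration 2: beta = 0.3333, y = 3.3551 + 0.3333*(3.3551 - 4.9593) = 2.8204
  grad(y) = 9.9224, v = y - alpha*grad = 2.1774
  prox(v) = soft_thresh(2.1774, 0.1296) = 2.0478
f(x_2) = 3*2.0478^2 - 7*2.0478 + 2.0*|2.0478| = 2.3417


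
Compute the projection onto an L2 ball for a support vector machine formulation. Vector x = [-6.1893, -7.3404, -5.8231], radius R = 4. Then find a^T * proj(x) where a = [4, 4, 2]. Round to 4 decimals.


Step 1: Compute ||x|| (intermediates to 6 decimals).
||x|| = sqrt((-6.1893)^2 + (-7.3404)^2 + (-5.8231)^2) = 11.22931
Step 2: Project.
Since ||x|| > R, scale = R/||x|| = 4/11.22931 = 0.356211, proj(x) = scale * x
proj(x) = [-2.204697, -2.614731, -2.074252]
Step 3: Dot product.
a^T * proj(x) = 4*(-2.204697) + 4*(-2.614731) + 2*(-2.074252) = -23.4262


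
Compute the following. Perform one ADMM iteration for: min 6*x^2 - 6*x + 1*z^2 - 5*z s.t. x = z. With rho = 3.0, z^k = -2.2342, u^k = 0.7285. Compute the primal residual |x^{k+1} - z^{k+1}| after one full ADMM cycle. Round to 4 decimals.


ADMM iteration with rho = 3.0, z^k = -2.2342, u^k = 0.7285
Step 1: x-update.
Minimize 6*x^2 - 6*x + (3.0/2)*(x + 2.2342 + 0.7285)^2
FOC: (2*6 + 3.0)*x = 6 + 3.0*(-2.2342 - 0.7285)
x^{k+1} = -0.1925
Step 2: z-update.
Minimize 1*z^2 - 5*z + (3.0/2)*(-0.1925 - z + 0.7285)^2
FOC: (2*1 + 3.0)*z = 5 + 3.0*(-0.1925 + 0.7285)
z^{k+1} = 1.3216
Step 3: u-update.
u^{k+1} = 0.7285 - 0.1925 - 1.3216 = -0.7856
Step 4: Primal residual = |-0.1925 - 1.3216| = 1.5141


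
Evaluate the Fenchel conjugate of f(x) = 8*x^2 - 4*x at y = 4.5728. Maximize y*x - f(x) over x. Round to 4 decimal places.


f*(y) = sup_x {y*x - a*x^2 - b*x} = sup_x {(y-b)*x - a*x^2}
FOC: (y - b) - 2a*x = 0 => x* = (y - b)/(2a)
x* = (4.5728 + 4)/(2*8) = 0.5358
f*(4.5728) = (y-b)^2/(4a) = (4.5728 + 4)^2/(4*8)
= 73.4929/32 = 2.2967


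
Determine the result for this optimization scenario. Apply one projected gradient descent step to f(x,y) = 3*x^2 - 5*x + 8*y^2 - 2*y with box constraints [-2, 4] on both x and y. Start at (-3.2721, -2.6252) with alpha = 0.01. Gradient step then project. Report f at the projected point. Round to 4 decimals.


Step 1: Compute gradient at (-3.2721, -2.6252).
grad_x = 2*3*-3.2721 - 5 = -24.6326
grad_y = 2*8*-2.6252 - 2 = -44.0032
Step 2: Gradient step.
x_raw = -3.2721 - 0.01*-24.6326 = -3.0258
y_raw = -2.6252 - 0.01*-44.0032 = -2.1852
Step 3: Project onto [-2, 4].
x_proj = clip(-3.0258) = -2.0
y_proj = clip(-2.1852) = -2.0
Step 4: Evaluate f.
f(-2.0, -2.0) = 58.0


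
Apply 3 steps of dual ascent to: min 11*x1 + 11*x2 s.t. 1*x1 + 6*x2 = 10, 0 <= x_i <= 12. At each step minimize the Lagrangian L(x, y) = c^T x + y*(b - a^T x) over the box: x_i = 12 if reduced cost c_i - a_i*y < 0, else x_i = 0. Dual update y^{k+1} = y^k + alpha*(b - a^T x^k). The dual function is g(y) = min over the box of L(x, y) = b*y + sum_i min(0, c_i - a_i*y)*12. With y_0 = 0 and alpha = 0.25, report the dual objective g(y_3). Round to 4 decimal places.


Dual ascent for LP: min 11*x1 + 11*x2, 1*x1 + 6*x2 = 10, 0 <= x_i <= 12
Step 1: y^k = 0.0, reduced costs: (11.0, 11.0)
  x^k = (0.0, 0.0), subgradient = b - a^T x = 10.0
  y^{k+1} = 0.0 + 0.25*10.0 = 2.5
Step 2: y^k = 2.5, reduced costs: (8.5, -4.0)
  x^k = (0.0, 12.0), subgradient = b - a^T x = -62.0
  y^{k+1} = 2.5 + 0.25*-62.0 = -13.0
Step 3: y^k = -13.0, reduced costs: (24.0, 89.0)
  x^k = (0.0, 0.0), subgradient = b - a^T x = 10.0
  y^{k+1} = -13.0 + 0.25*10.0 = -10.5
Dual objective at y_3 = -10.5: reduced costs (21.5, 74.0), box minimizer x = (0.0, 0.0)
g(y_3) = b*y + (c1 - a1*y)*x1 + (c2 - a2*y)*x2 = 10*(-10.5) + 21.5*0.0 + 74.0*0.0 = -105.0 + 0.0 + 0.0 = -105.0


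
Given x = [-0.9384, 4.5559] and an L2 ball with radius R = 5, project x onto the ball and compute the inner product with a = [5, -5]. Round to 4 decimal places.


Step 1: Compute ||x|| (intermediates to 6 decimals).
||x|| = sqrt((-0.9384)^2 + 4.5559^2) = 4.651539
Step 2: Project.
Since ||x|| <= R, proj = x (no scaling needed).
proj(x) = [-0.9384, 4.5559]
Step 3: Dot product.
a^T * proj(x) = 5*(-0.9384) - 5*4.5559 = -27.4715


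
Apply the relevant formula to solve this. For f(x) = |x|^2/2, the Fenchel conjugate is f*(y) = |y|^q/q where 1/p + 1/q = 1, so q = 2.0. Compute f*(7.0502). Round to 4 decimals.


The conjugate exponent q satisfies 1/p + 1/q = 1.
p = 2, so q = 2/(2 - 1) = 2.0
|y|^q = 7.0502^2.0 = 49.7053
f*(7.0502) = 49.7053 / 2.0 = 24.8527


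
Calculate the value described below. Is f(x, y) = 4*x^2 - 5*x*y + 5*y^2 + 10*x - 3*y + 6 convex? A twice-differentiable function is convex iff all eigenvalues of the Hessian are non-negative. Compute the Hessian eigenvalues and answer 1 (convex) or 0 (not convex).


The Hessian of f(x,y) = 4*x^2 - 5*x*y + 5*y^2 + 10*x - 3*y + 6 is:
H = [[8, -5], [-5, 10]]
Trace = 8 + 10 = 18
Determinant = 8*10 - (-5)^2 = 55
Discriminant = (18)^2 - 4*55 = 104.0
Eigenvalues: lambda_1 = 3.901, lambda_2 = 14.099
The function is convex.

1
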